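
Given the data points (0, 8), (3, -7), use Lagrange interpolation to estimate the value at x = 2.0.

Lagrange interpolation formula:
P(x) = Σ yᵢ × Lᵢ(x)
where Lᵢ(x) = Π_{j≠i} (x - xⱼ)/(xᵢ - xⱼ)

L_0(2.0) = (2.0 - 3)/(0 - 3) = 0.333333
L_1(2.0) = (2.0 - 0)/(3 - 0) = 0.666667

P(2.0) = 8×L_0(2.0) + (-7)×L_1(2.0)
P(2.0) = -2.000000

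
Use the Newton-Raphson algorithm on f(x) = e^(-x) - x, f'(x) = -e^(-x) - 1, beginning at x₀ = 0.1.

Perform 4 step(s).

f(x) = e^(-x) - x
f'(x) = -e^(-x) - 1
x₀ = 0.1

Newton-Raphson formula: x_{n+1} = x_n - f(x_n)/f'(x_n)

Iteration 1:
  f(0.100000) = 0.804837
  f'(0.100000) = -1.904837
  x_1 = 0.100000 - 0.804837/(-1.904837) = 0.522523
Iteration 2:
  f(0.522523) = 0.070500
  f'(0.522523) = -1.593023
  x_2 = 0.522523 - 0.070500/(-1.593023) = 0.566778
Iteration 3:
  f(0.566778) = 0.000572
  f'(0.566778) = -1.567350
  x_3 = 0.566778 - 0.000572/(-1.567350) = 0.567143
Iteration 4:
  f(0.567143) = 0.000000
  f'(0.567143) = -1.567143
  x_4 = 0.567143 - 0.000000/(-1.567143) = 0.567143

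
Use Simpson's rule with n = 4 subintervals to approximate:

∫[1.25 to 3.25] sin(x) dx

f(x) = sin(x)
a = 1.25, b = 3.25, n = 4
h = (b - a)/n = 0.500000

Simpson's rule: (h/3)[f(x₀) + 4f(x₁) + 2f(x₂) + ... + f(xₙ)]

x_0 = 1.2500, f(x_0) = 0.948985, coefficient = 1
x_1 = 1.7500, f(x_1) = 0.983986, coefficient = 4
x_2 = 2.2500, f(x_2) = 0.778073, coefficient = 2
x_3 = 2.7500, f(x_3) = 0.381661, coefficient = 4
x_4 = 3.2500, f(x_4) = -0.108195, coefficient = 1

I ≈ (0.500000/3) × 7.859524 = 1.309921
Exact value: 1.309452
Error: 0.000469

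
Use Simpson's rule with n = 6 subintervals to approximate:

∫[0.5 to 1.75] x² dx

f(x) = x²
a = 0.5, b = 1.75, n = 6
h = (b - a)/n = 0.208333

Simpson's rule: (h/3)[f(x₀) + 4f(x₁) + 2f(x₂) + ... + f(xₙ)]

x_0 = 0.5000, f(x_0) = 0.250000, coefficient = 1
x_1 = 0.7083, f(x_1) = 0.501736, coefficient = 4
x_2 = 0.9167, f(x_2) = 0.840278, coefficient = 2
x_3 = 1.1250, f(x_3) = 1.265625, coefficient = 4
x_4 = 1.3333, f(x_4) = 1.777778, coefficient = 2
x_5 = 1.5417, f(x_5) = 2.376736, coefficient = 4
x_6 = 1.7500, f(x_6) = 3.062500, coefficient = 1

I ≈ (0.208333/3) × 25.125000 = 1.744792
Exact value: 1.744792
Error: 0.000000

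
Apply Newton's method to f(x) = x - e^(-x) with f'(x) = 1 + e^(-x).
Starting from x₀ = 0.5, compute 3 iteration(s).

f(x) = x - e^(-x)
f'(x) = 1 + e^(-x)
x₀ = 0.5

Newton-Raphson formula: x_{n+1} = x_n - f(x_n)/f'(x_n)

Iteration 1:
  f(0.500000) = -0.106531
  f'(0.500000) = 1.606531
  x_1 = 0.500000 - (-0.106531)/1.606531 = 0.566311
Iteration 2:
  f(0.566311) = -0.001305
  f'(0.566311) = 1.567616
  x_2 = 0.566311 - (-0.001305)/1.567616 = 0.567143
Iteration 3:
  f(0.567143) = 0.000000
  f'(0.567143) = 1.567143
  x_3 = 0.567143 - 0.000000/1.567143 = 0.567143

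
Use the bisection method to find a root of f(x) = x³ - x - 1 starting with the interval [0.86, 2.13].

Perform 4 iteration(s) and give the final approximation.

f(x) = x³ - x - 1
Initial interval: [0.86, 2.13]

Iteration 1:
  c_1 = (0.860000 + 2.130000)/2 = 1.495000
  f(c_1) = f(1.495000) = 0.846362
  f(a) × f(c) < 0, new interval: [0.860000, 1.495000]
Iteration 2:
  c_2 = (0.860000 + 1.495000)/2 = 1.177500
  f(c_2) = f(1.177500) = -0.544889
  f(a) × f(c) ≥ 0, new interval: [1.177500, 1.495000]
Iteration 3:
  c_3 = (1.177500 + 1.495000)/2 = 1.336250
  f(c_3) = f(1.336250) = 0.049710
  f(a) × f(c) < 0, new interval: [1.177500, 1.336250]
Iteration 4:
  c_4 = (1.177500 + 1.336250)/2 = 1.256875
  f(c_4) = f(1.256875) = -0.271346
  f(a) × f(c) ≥ 0, new interval: [1.256875, 1.336250]

After 4 iteration(s), the approximation is c_4 = 1.256875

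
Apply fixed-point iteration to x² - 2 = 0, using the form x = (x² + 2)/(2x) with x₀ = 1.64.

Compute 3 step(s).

Equation: x² - 2 = 0
Fixed-point form: x = (x² + 2)/(2x)
x₀ = 1.64

x_1 = g(1.640000) = 1.429756
x_2 = g(1.429756) = 1.414298
x_3 = g(1.414298) = 1.414214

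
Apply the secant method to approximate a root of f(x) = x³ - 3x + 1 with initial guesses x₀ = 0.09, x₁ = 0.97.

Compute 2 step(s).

f(x) = x³ - 3x + 1
x₀ = 0.09, x₁ = 0.97

Secant formula: x_{n+1} = x_n - f(x_n)(x_n - x_{n-1})/(f(x_n) - f(x_{n-1}))

Iteration 1:
  f(0.090000) = 0.730729
  f(0.970000) = -0.997327
  x_2 = 0.970000 - (-0.997327)×(0.970000 - 0.090000)/(-0.997327 - 0.730729)
       = 0.462118
Iteration 2:
  f(0.970000) = -0.997327
  f(0.462118) = -0.287668
  x_3 = 0.462118 - (-0.287668)×(0.462118 - 0.970000)/(-0.287668 - (-0.997327))
       = 0.256243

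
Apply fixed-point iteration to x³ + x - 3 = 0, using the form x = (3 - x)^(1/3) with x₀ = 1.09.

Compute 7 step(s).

Equation: x³ + x - 3 = 0
Fixed-point form: x = (3 - x)^(1/3)
x₀ = 1.09

x_1 = g(1.090000) = 1.240731
x_2 = g(1.240731) = 1.207195
x_3 = g(1.207195) = 1.214817
x_4 = g(1.214817) = 1.213093
x_5 = g(1.213093) = 1.213484
x_6 = g(1.213484) = 1.213395
x_7 = g(1.213395) = 1.213415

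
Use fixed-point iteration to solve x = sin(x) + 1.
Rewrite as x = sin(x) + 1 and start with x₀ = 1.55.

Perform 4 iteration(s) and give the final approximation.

Equation: x = sin(x) + 1
Fixed-point form: x = sin(x) + 1
x₀ = 1.55

x_1 = g(1.550000) = 1.999784
x_2 = g(1.999784) = 1.909387
x_3 = g(1.909387) = 1.943224
x_4 = g(1.943224) = 1.931447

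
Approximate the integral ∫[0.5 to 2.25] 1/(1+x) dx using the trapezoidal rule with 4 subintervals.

f(x) = 1/(1+x)
a = 0.5, b = 2.25, n = 4
h = (b - a)/n = 0.437500

Trapezoidal rule: (h/2)[f(x₀) + 2f(x₁) + 2f(x₂) + ... + f(xₙ)]

x_0 = 0.5000, f(x_0) = 0.666667, coefficient = 1
x_1 = 0.9375, f(x_1) = 0.516129, coefficient = 2
x_2 = 1.3750, f(x_2) = 0.421053, coefficient = 2
x_3 = 1.8125, f(x_3) = 0.355556, coefficient = 2
x_4 = 2.2500, f(x_4) = 0.307692, coefficient = 1

I ≈ (0.437500/2) × 3.559833 = 0.778714
Exact value: 0.773190
Error: 0.005524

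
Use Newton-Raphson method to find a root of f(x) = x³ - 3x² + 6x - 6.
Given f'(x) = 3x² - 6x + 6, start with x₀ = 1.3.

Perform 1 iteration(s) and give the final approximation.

f(x) = x³ - 3x² + 6x - 6
f'(x) = 3x² - 6x + 6
x₀ = 1.3

Newton-Raphson formula: x_{n+1} = x_n - f(x_n)/f'(x_n)

Iteration 1:
  f(1.300000) = -1.073000
  f'(1.300000) = 3.270000
  x_1 = 1.300000 - (-1.073000)/3.270000 = 1.628135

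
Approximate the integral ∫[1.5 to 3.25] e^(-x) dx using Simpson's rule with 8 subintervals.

f(x) = e^(-x)
a = 1.5, b = 3.25, n = 8
h = (b - a)/n = 0.218750

Simpson's rule: (h/3)[f(x₀) + 4f(x₁) + 2f(x₂) + ... + f(xₙ)]

x_0 = 1.5000, f(x_0) = 0.223130, coefficient = 1
x_1 = 1.7188, f(x_1) = 0.179290, coefficient = 4
x_2 = 1.9375, f(x_2) = 0.144064, coefficient = 2
x_3 = 2.1562, f(x_3) = 0.115758, coefficient = 4
x_4 = 2.3750, f(x_4) = 0.093014, coefficient = 2
x_5 = 2.5938, f(x_5) = 0.074739, coefficient = 4
x_6 = 2.8125, f(x_6) = 0.060055, coefficient = 2
x_7 = 3.0312, f(x_7) = 0.048255, coefficient = 4
x_8 = 3.2500, f(x_8) = 0.038774, coefficient = 1

I ≈ (0.218750/3) × 2.528342 = 0.184358
Exact value: 0.184356
Error: 0.000002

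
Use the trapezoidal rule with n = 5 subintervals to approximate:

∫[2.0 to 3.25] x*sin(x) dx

f(x) = x*sin(x)
a = 2.0, b = 3.25, n = 5
h = (b - a)/n = 0.250000

Trapezoidal rule: (h/2)[f(x₀) + 2f(x₁) + 2f(x₂) + ... + f(xₙ)]

x_0 = 2.0000, f(x_0) = 1.818595, coefficient = 1
x_1 = 2.2500, f(x_1) = 1.750665, coefficient = 2
x_2 = 2.5000, f(x_2) = 1.496180, coefficient = 2
x_3 = 2.7500, f(x_3) = 1.049568, coefficient = 2
x_4 = 3.0000, f(x_4) = 0.423360, coefficient = 2
x_5 = 3.2500, f(x_5) = -0.351634, coefficient = 1

I ≈ (0.250000/2) × 10.906506 = 1.363313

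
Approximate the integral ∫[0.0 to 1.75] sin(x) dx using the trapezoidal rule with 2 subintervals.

f(x) = sin(x)
a = 0.0, b = 1.75, n = 2
h = (b - a)/n = 0.875000

Trapezoidal rule: (h/2)[f(x₀) + 2f(x₁) + 2f(x₂) + ... + f(xₙ)]

x_0 = 0.0000, f(x_0) = 0.000000, coefficient = 1
x_1 = 0.8750, f(x_1) = 0.767544, coefficient = 2
x_2 = 1.7500, f(x_2) = 0.983986, coefficient = 1

I ≈ (0.875000/2) × 2.519073 = 1.102094
Exact value: 1.178246
Error: 0.076152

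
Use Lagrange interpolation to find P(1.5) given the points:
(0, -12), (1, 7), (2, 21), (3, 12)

Lagrange interpolation formula:
P(x) = Σ yᵢ × Lᵢ(x)
where Lᵢ(x) = Π_{j≠i} (x - xⱼ)/(xᵢ - xⱼ)

L_0(1.5) = (1.5 - 1)/(0 - 1) × (1.5 - 2)/(0 - 2) × (1.5 - 3)/(0 - 3) = -0.062500
L_1(1.5) = (1.5 - 0)/(1 - 0) × (1.5 - 2)/(1 - 2) × (1.5 - 3)/(1 - 3) = 0.562500
L_2(1.5) = (1.5 - 0)/(2 - 0) × (1.5 - 1)/(2 - 1) × (1.5 - 3)/(2 - 3) = 0.562500
L_3(1.5) = (1.5 - 0)/(3 - 0) × (1.5 - 1)/(3 - 1) × (1.5 - 2)/(3 - 2) = -0.062500

P(1.5) = (-12)×L_0(1.5) + 7×L_1(1.5) + 21×L_2(1.5) + 12×L_3(1.5)
P(1.5) = 15.750000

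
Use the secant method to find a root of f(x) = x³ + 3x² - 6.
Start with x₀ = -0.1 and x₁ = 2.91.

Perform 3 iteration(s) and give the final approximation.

f(x) = x³ + 3x² - 6
x₀ = -0.1, x₁ = 2.91

Secant formula: x_{n+1} = x_n - f(x_n)(x_n - x_{n-1})/(f(x_n) - f(x_{n-1}))

Iteration 1:
  f(-0.100000) = -5.971000
  f(2.910000) = 44.046471
  x_2 = 2.910000 - 44.046471×(2.910000 - (-0.100000))/(44.046471 - (-5.971000))
       = 0.259329
Iteration 2:
  f(2.910000) = 44.046471
  f(0.259329) = -5.780806
  x_3 = 0.259329 - (-5.780806)×(0.259329 - 2.910000)/(-5.780806 - 44.046471)
       = 0.566851
Iteration 3:
  f(0.259329) = -5.780806
  f(0.566851) = -4.853898
  x_4 = 0.566851 - (-4.853898)×(0.566851 - 0.259329)/(-4.853898 - (-5.780806))
       = 2.177242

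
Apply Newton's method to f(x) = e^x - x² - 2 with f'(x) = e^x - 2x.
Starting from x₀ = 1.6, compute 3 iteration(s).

f(x) = e^x - x² - 2
f'(x) = e^x - 2x
x₀ = 1.6

Newton-Raphson formula: x_{n+1} = x_n - f(x_n)/f'(x_n)

Iteration 1:
  f(1.600000) = 0.393032
  f'(1.600000) = 1.753032
  x_1 = 1.600000 - 0.393032/1.753032 = 1.375799
Iteration 2:
  f(1.375799) = 0.065415
  f'(1.375799) = 1.206639
  x_2 = 1.375799 - 0.065415/1.206639 = 1.321586
Iteration 3:
  f(1.321586) = 0.002774
  f'(1.321586) = 1.106192
  x_3 = 1.321586 - 0.002774/1.106192 = 1.319079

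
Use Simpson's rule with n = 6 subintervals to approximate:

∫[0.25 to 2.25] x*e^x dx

f(x) = x*e^x
a = 0.25, b = 2.25, n = 6
h = (b - a)/n = 0.333333

Simpson's rule: (h/3)[f(x₀) + 4f(x₁) + 2f(x₂) + ... + f(xₙ)]

x_0 = 0.2500, f(x_0) = 0.321006, coefficient = 1
x_1 = 0.5833, f(x_1) = 1.045334, coefficient = 4
x_2 = 0.9167, f(x_2) = 2.292528, coefficient = 2
x_3 = 1.2500, f(x_3) = 4.362929, coefficient = 4
x_4 = 1.5833, f(x_4) = 7.712679, coefficient = 2
x_5 = 1.9167, f(x_5) = 13.029998, coefficient = 4
x_6 = 2.2500, f(x_6) = 21.347406, coefficient = 1

I ≈ (0.333333/3) × 115.431872 = 12.825764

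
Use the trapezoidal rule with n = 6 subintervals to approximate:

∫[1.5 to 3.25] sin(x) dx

f(x) = sin(x)
a = 1.5, b = 3.25, n = 6
h = (b - a)/n = 0.291667

Trapezoidal rule: (h/2)[f(x₀) + 2f(x₁) + 2f(x₂) + ... + f(xₙ)]

x_0 = 1.5000, f(x_0) = 0.997495, coefficient = 1
x_1 = 1.7917, f(x_1) = 0.975707, coefficient = 2
x_2 = 2.0833, f(x_2) = 0.871503, coefficient = 2
x_3 = 2.3750, f(x_3) = 0.693685, coefficient = 2
x_4 = 2.6667, f(x_4) = 0.457273, coefficient = 2
x_5 = 2.9583, f(x_5) = 0.182235, coefficient = 2
x_6 = 3.2500, f(x_6) = -0.108195, coefficient = 1

I ≈ (0.291667/2) × 7.250106 = 1.057307
Exact value: 1.064867
Error: 0.007560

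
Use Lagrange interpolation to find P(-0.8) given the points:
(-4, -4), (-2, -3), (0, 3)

Lagrange interpolation formula:
P(x) = Σ yᵢ × Lᵢ(x)
where Lᵢ(x) = Π_{j≠i} (x - xⱼ)/(xᵢ - xⱼ)

L_0(-0.8) = (-0.8 - (-2))/(-4 - (-2)) × (-0.8 - 0)/(-4 - 0) = -0.120000
L_1(-0.8) = (-0.8 - (-4))/(-2 - (-4)) × (-0.8 - 0)/(-2 - 0) = 0.640000
L_2(-0.8) = (-0.8 - (-4))/(0 - (-4)) × (-0.8 - (-2))/(0 - (-2)) = 0.480000

P(-0.8) = (-4)×L_0(-0.8) + (-3)×L_1(-0.8) + 3×L_2(-0.8)
P(-0.8) = 0.000000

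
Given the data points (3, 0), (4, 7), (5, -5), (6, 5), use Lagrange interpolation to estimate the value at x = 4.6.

Lagrange interpolation formula:
P(x) = Σ yᵢ × Lᵢ(x)
where Lᵢ(x) = Π_{j≠i} (x - xⱼ)/(xᵢ - xⱼ)

L_0(4.6) = (4.6 - 4)/(3 - 4) × (4.6 - 5)/(3 - 5) × (4.6 - 6)/(3 - 6) = -0.056000
L_1(4.6) = (4.6 - 3)/(4 - 3) × (4.6 - 5)/(4 - 5) × (4.6 - 6)/(4 - 6) = 0.448000
L_2(4.6) = (4.6 - 3)/(5 - 3) × (4.6 - 4)/(5 - 4) × (4.6 - 6)/(5 - 6) = 0.672000
L_3(4.6) = (4.6 - 3)/(6 - 3) × (4.6 - 4)/(6 - 4) × (4.6 - 5)/(6 - 5) = -0.064000

P(4.6) = 0×L_0(4.6) + 7×L_1(4.6) + (-5)×L_2(4.6) + 5×L_3(4.6)
P(4.6) = -0.544000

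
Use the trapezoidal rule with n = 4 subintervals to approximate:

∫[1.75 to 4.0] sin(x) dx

f(x) = sin(x)
a = 1.75, b = 4.0, n = 4
h = (b - a)/n = 0.562500

Trapezoidal rule: (h/2)[f(x₀) + 2f(x₁) + 2f(x₂) + ... + f(xₙ)]

x_0 = 1.7500, f(x_0) = 0.983986, coefficient = 1
x_1 = 2.3125, f(x_1) = 0.737319, coefficient = 2
x_2 = 2.8750, f(x_2) = 0.263446, coefficient = 2
x_3 = 3.4375, f(x_3) = -0.291608, coefficient = 2
x_4 = 4.0000, f(x_4) = -0.756802, coefficient = 1

I ≈ (0.562500/2) × 1.645497 = 0.462796
Exact value: 0.475398
Error: 0.012602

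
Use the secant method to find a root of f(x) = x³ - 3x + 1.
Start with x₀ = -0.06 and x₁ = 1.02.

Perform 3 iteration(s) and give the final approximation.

f(x) = x³ - 3x + 1
x₀ = -0.06, x₁ = 1.02

Secant formula: x_{n+1} = x_n - f(x_n)(x_n - x_{n-1})/(f(x_n) - f(x_{n-1}))

Iteration 1:
  f(-0.060000) = 1.179784
  f(1.020000) = -0.998792
  x_2 = 1.020000 - (-0.998792)×(1.020000 - (-0.060000))/(-0.998792 - 1.179784)
       = 0.524862
Iteration 2:
  f(1.020000) = -0.998792
  f(0.524862) = -0.429997
  x_3 = 0.524862 - (-0.429997)×(0.524862 - 1.020000)/(-0.429997 - (-0.998792))
       = 0.150548
Iteration 3:
  f(0.524862) = -0.429997
  f(0.150548) = 0.551768
  x_4 = 0.150548 - 0.551768×(0.150548 - 0.524862)/(0.551768 - (-0.429997))
       = 0.360919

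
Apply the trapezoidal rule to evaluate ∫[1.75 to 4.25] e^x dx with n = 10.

f(x) = e^x
a = 1.75, b = 4.25, n = 10
h = (b - a)/n = 0.250000

Trapezoidal rule: (h/2)[f(x₀) + 2f(x₁) + 2f(x₂) + ... + f(xₙ)]

x_0 = 1.7500, f(x_0) = 5.754603, coefficient = 1
x_1 = 2.0000, f(x_1) = 7.389056, coefficient = 2
x_2 = 2.2500, f(x_2) = 9.487736, coefficient = 2
x_3 = 2.5000, f(x_3) = 12.182494, coefficient = 2
x_4 = 2.7500, f(x_4) = 15.642632, coefficient = 2
x_5 = 3.0000, f(x_5) = 20.085537, coefficient = 2
x_6 = 3.2500, f(x_6) = 25.790340, coefficient = 2
x_7 = 3.5000, f(x_7) = 33.115452, coefficient = 2
x_8 = 3.7500, f(x_8) = 42.521082, coefficient = 2
x_9 = 4.0000, f(x_9) = 54.598150, coefficient = 2
x_10 = 4.2500, f(x_10) = 70.105412, coefficient = 1

I ≈ (0.250000/2) × 517.484972 = 64.685622
Exact value: 64.350810
Error: 0.334812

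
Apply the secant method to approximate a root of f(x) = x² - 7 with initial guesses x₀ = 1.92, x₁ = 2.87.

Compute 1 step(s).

f(x) = x² - 7
x₀ = 1.92, x₁ = 2.87

Secant formula: x_{n+1} = x_n - f(x_n)(x_n - x_{n-1})/(f(x_n) - f(x_{n-1}))

Iteration 1:
  f(1.920000) = -3.313600
  f(2.870000) = 1.236900
  x_2 = 2.870000 - 1.236900×(2.870000 - 1.920000)/(1.236900 - (-3.313600))
       = 2.611775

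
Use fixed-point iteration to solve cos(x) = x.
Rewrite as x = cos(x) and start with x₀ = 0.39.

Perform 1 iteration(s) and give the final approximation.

Equation: cos(x) = x
Fixed-point form: x = cos(x)
x₀ = 0.39

x_1 = g(0.390000) = 0.924909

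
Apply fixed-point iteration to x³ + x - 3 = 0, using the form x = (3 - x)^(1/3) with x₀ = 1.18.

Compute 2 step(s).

Equation: x³ + x - 3 = 0
Fixed-point form: x = (3 - x)^(1/3)
x₀ = 1.18

x_1 = g(1.180000) = 1.220929
x_2 = g(1.220929) = 1.211707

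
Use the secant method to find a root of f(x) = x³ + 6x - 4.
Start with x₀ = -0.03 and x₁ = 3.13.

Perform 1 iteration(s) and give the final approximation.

f(x) = x³ + 6x - 4
x₀ = -0.03, x₁ = 3.13

Secant formula: x_{n+1} = x_n - f(x_n)(x_n - x_{n-1})/(f(x_n) - f(x_{n-1}))

Iteration 1:
  f(-0.030000) = -4.180027
  f(3.130000) = 45.444297
  x_2 = 3.130000 - 45.444297×(3.130000 - (-0.030000))/(45.444297 - (-4.180027))
       = 0.236178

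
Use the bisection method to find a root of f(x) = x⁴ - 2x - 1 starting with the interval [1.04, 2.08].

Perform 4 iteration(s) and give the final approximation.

f(x) = x⁴ - 2x - 1
Initial interval: [1.04, 2.08]

Iteration 1:
  c_1 = (1.040000 + 2.080000)/2 = 1.560000
  f(c_1) = f(1.560000) = 1.802409
  f(a) × f(c) < 0, new interval: [1.040000, 1.560000]
Iteration 2:
  c_2 = (1.040000 + 1.560000)/2 = 1.300000
  f(c_2) = f(1.300000) = -0.743900
  f(a) × f(c) ≥ 0, new interval: [1.300000, 1.560000]
Iteration 3:
  c_3 = (1.300000 + 1.560000)/2 = 1.430000
  f(c_3) = f(1.430000) = 0.321616
  f(a) × f(c) < 0, new interval: [1.300000, 1.430000]
Iteration 4:
  c_4 = (1.300000 + 1.430000)/2 = 1.365000
  f(c_4) = f(1.365000) = -0.258393
  f(a) × f(c) ≥ 0, new interval: [1.365000, 1.430000]

After 4 iteration(s), the approximation is c_4 = 1.365000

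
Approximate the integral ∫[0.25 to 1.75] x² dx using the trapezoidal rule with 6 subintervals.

f(x) = x²
a = 0.25, b = 1.75, n = 6
h = (b - a)/n = 0.250000

Trapezoidal rule: (h/2)[f(x₀) + 2f(x₁) + 2f(x₂) + ... + f(xₙ)]

x_0 = 0.2500, f(x_0) = 0.062500, coefficient = 1
x_1 = 0.5000, f(x_1) = 0.250000, coefficient = 2
x_2 = 0.7500, f(x_2) = 0.562500, coefficient = 2
x_3 = 1.0000, f(x_3) = 1.000000, coefficient = 2
x_4 = 1.2500, f(x_4) = 1.562500, coefficient = 2
x_5 = 1.5000, f(x_5) = 2.250000, coefficient = 2
x_6 = 1.7500, f(x_6) = 3.062500, coefficient = 1

I ≈ (0.250000/2) × 14.375000 = 1.796875
Exact value: 1.781250
Error: 0.015625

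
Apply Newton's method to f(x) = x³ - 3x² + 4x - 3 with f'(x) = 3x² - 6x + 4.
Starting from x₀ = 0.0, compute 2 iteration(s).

f(x) = x³ - 3x² + 4x - 3
f'(x) = 3x² - 6x + 4
x₀ = 0.0

Newton-Raphson formula: x_{n+1} = x_n - f(x_n)/f'(x_n)

Iteration 1:
  f(0.000000) = -3.000000
  f'(0.000000) = 4.000000
  x_1 = 0.000000 - (-3.000000)/4.000000 = 0.750000
Iteration 2:
  f(0.750000) = -1.265625
  f'(0.750000) = 1.187500
  x_2 = 0.750000 - (-1.265625)/1.187500 = 1.815789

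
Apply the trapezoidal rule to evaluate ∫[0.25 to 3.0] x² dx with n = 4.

f(x) = x²
a = 0.25, b = 3.0, n = 4
h = (b - a)/n = 0.687500

Trapezoidal rule: (h/2)[f(x₀) + 2f(x₁) + 2f(x₂) + ... + f(xₙ)]

x_0 = 0.2500, f(x_0) = 0.062500, coefficient = 1
x_1 = 0.9375, f(x_1) = 0.878906, coefficient = 2
x_2 = 1.6250, f(x_2) = 2.640625, coefficient = 2
x_3 = 2.3125, f(x_3) = 5.347656, coefficient = 2
x_4 = 3.0000, f(x_4) = 9.000000, coefficient = 1

I ≈ (0.687500/2) × 26.796875 = 9.211426
Exact value: 8.994792
Error: 0.216634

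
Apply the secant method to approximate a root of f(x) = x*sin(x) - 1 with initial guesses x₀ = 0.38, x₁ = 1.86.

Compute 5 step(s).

f(x) = x*sin(x) - 1
x₀ = 0.38, x₁ = 1.86

Secant formula: x_{n+1} = x_n - f(x_n)(x_n - x_{n-1})/(f(x_n) - f(x_{n-1}))

Iteration 1:
  f(0.380000) = -0.859050
  f(1.860000) = 0.782757
  x_2 = 1.860000 - 0.782757×(1.860000 - 0.380000)/(0.782757 - (-0.859050))
       = 1.154387
Iteration 2:
  f(1.860000) = 0.782757
  f(1.154387) = 0.055742
  x_3 = 1.154387 - 0.055742×(1.154387 - 1.860000)/(0.055742 - 0.782757)
       = 1.100286
Iteration 3:
  f(1.154387) = 0.055742
  f(1.100286) = -0.019274
  x_4 = 1.100286 - (-0.019274)×(1.100286 - 1.154387)/(-0.019274 - 0.055742)
       = 1.114187
Iteration 4:
  f(1.100286) = -0.019274
  f(1.114187) = 0.000041
  x_5 = 1.114187 - 0.000041×(1.114187 - 1.100286)/(0.000041 - (-0.019274))
       = 1.114157
Iteration 5:
  f(1.114187) = 0.000041
  f(1.114157) = 0.000000
  x_6 = 1.114157 - 0.000000×(1.114157 - 1.114187)/(0.000000 - 0.000041)
       = 1.114157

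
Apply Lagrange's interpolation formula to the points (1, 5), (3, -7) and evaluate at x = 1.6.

Lagrange interpolation formula:
P(x) = Σ yᵢ × Lᵢ(x)
where Lᵢ(x) = Π_{j≠i} (x - xⱼ)/(xᵢ - xⱼ)

L_0(1.6) = (1.6 - 3)/(1 - 3) = 0.700000
L_1(1.6) = (1.6 - 1)/(3 - 1) = 0.300000

P(1.6) = 5×L_0(1.6) + (-7)×L_1(1.6)
P(1.6) = 1.400000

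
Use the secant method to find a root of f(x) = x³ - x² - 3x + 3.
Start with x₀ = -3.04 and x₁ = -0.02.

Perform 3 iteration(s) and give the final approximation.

f(x) = x³ - x² - 3x + 3
x₀ = -3.04, x₁ = -0.02

Secant formula: x_{n+1} = x_n - f(x_n)(x_n - x_{n-1})/(f(x_n) - f(x_{n-1}))

Iteration 1:
  f(-3.040000) = -25.216064
  f(-0.020000) = 3.059592
  x_2 = -0.020000 - 3.059592×(-0.020000 - (-3.040000))/(3.059592 - (-25.216064))
       = -0.346782
Iteration 2:
  f(-0.020000) = 3.059592
  f(-0.346782) = 3.878384
  x_3 = -0.346782 - 3.878384×(-0.346782 - (-0.020000))/(3.878384 - 3.059592)
       = 1.201089
Iteration 3:
  f(-0.346782) = 3.878384
  f(1.201089) = -0.313173
  x_4 = 1.201089 - (-0.313173)×(1.201089 - (-0.346782))/(-0.313173 - 3.878384)
       = 1.085440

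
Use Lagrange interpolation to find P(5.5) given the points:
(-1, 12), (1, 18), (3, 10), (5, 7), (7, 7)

Lagrange interpolation formula:
P(x) = Σ yᵢ × Lᵢ(x)
where Lᵢ(x) = Π_{j≠i} (x - xⱼ)/(xᵢ - xⱼ)

L_0(5.5) = (5.5 - 1)/(-1 - 1) × (5.5 - 3)/(-1 - 3) × (5.5 - 5)/(-1 - 5) × (5.5 - 7)/(-1 - 7) = -0.021973
L_1(5.5) = (5.5 - (-1))/(1 - (-1)) × (5.5 - 3)/(1 - 3) × (5.5 - 5)/(1 - 5) × (5.5 - 7)/(1 - 7) = 0.126953
L_2(5.5) = (5.5 - (-1))/(3 - (-1)) × (5.5 - 1)/(3 - 1) × (5.5 - 5)/(3 - 5) × (5.5 - 7)/(3 - 7) = -0.342773
L_3(5.5) = (5.5 - (-1))/(5 - (-1)) × (5.5 - 1)/(5 - 1) × (5.5 - 3)/(5 - 3) × (5.5 - 7)/(5 - 7) = 1.142578
L_4(5.5) = (5.5 - (-1))/(7 - (-1)) × (5.5 - 1)/(7 - 1) × (5.5 - 3)/(7 - 3) × (5.5 - 5)/(7 - 5) = 0.095215

P(5.5) = 12×L_0(5.5) + 18×L_1(5.5) + 10×L_2(5.5) + 7×L_3(5.5) + 7×L_4(5.5)
P(5.5) = 7.258301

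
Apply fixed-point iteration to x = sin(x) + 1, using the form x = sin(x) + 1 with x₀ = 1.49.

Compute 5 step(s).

Equation: x = sin(x) + 1
Fixed-point form: x = sin(x) + 1
x₀ = 1.49

x_1 = g(1.490000) = 1.996738
x_2 = g(1.996738) = 1.910650
x_3 = g(1.910650) = 1.942803
x_4 = g(1.942803) = 1.931600
x_5 = g(1.931600) = 1.935614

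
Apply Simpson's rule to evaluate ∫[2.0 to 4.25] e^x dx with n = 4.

f(x) = e^x
a = 2.0, b = 4.25, n = 4
h = (b - a)/n = 0.562500

Simpson's rule: (h/3)[f(x₀) + 4f(x₁) + 2f(x₂) + ... + f(xₙ)]

x_0 = 2.0000, f(x_0) = 7.389056, coefficient = 1
x_1 = 2.5625, f(x_1) = 12.968197, coefficient = 4
x_2 = 3.1250, f(x_2) = 22.759895, coefficient = 2
x_3 = 3.6875, f(x_3) = 39.944860, coefficient = 4
x_4 = 4.2500, f(x_4) = 70.105412, coefficient = 1

I ≈ (0.562500/3) × 334.666487 = 62.749966
Exact value: 62.716356
Error: 0.033610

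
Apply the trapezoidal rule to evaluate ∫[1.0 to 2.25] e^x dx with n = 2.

f(x) = e^x
a = 1.0, b = 2.25, n = 2
h = (b - a)/n = 0.625000

Trapezoidal rule: (h/2)[f(x₀) + 2f(x₁) + 2f(x₂) + ... + f(xₙ)]

x_0 = 1.0000, f(x_0) = 2.718282, coefficient = 1
x_1 = 1.6250, f(x_1) = 5.078419, coefficient = 2
x_2 = 2.2500, f(x_2) = 9.487736, coefficient = 1

I ≈ (0.625000/2) × 22.362856 = 6.988392
Exact value: 6.769454
Error: 0.218938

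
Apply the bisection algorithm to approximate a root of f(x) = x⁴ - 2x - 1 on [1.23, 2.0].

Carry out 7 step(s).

f(x) = x⁴ - 2x - 1
Initial interval: [1.23, 2.0]

Iteration 1:
  c_1 = (1.230000 + 2.000000)/2 = 1.615000
  f(c_1) = f(1.615000) = 2.572838
  f(a) × f(c) < 0, new interval: [1.230000, 1.615000]
Iteration 2:
  c_2 = (1.230000 + 1.615000)/2 = 1.422500
  f(c_2) = f(1.422500) = 0.249578
  f(a) × f(c) < 0, new interval: [1.230000, 1.422500]
Iteration 3:
  c_3 = (1.230000 + 1.422500)/2 = 1.326250
  f(c_3) = f(1.326250) = -0.558633
  f(a) × f(c) ≥ 0, new interval: [1.326250, 1.422500]
Iteration 4:
  c_4 = (1.326250 + 1.422500)/2 = 1.374375
  f(c_4) = f(1.374375) = -0.180782
  f(a) × f(c) ≥ 0, new interval: [1.374375, 1.422500]
Iteration 5:
  c_5 = (1.374375 + 1.422500)/2 = 1.398438
  f(c_5) = f(1.398438) = 0.027604
  f(a) × f(c) < 0, new interval: [1.374375, 1.398438]
Iteration 6:
  c_6 = (1.374375 + 1.398438)/2 = 1.386406
  f(c_6) = f(1.386406) = -0.078258
  f(a) × f(c) ≥ 0, new interval: [1.386406, 1.398438]
Iteration 7:
  c_7 = (1.386406 + 1.398438)/2 = 1.392422
  f(c_7) = f(1.392422) = -0.025748
  f(a) × f(c) ≥ 0, new interval: [1.392422, 1.398438]

After 7 iteration(s), the approximation is c_7 = 1.392422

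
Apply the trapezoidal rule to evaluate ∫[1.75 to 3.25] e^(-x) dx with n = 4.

f(x) = e^(-x)
a = 1.75, b = 3.25, n = 4
h = (b - a)/n = 0.375000

Trapezoidal rule: (h/2)[f(x₀) + 2f(x₁) + 2f(x₂) + ... + f(xₙ)]

x_0 = 1.7500, f(x_0) = 0.173774, coefficient = 1
x_1 = 2.1250, f(x_1) = 0.119433, coefficient = 2
x_2 = 2.5000, f(x_2) = 0.082085, coefficient = 2
x_3 = 2.8750, f(x_3) = 0.056416, coefficient = 2
x_4 = 3.2500, f(x_4) = 0.038774, coefficient = 1

I ≈ (0.375000/2) × 0.728416 = 0.136578
Exact value: 0.135000
Error: 0.001578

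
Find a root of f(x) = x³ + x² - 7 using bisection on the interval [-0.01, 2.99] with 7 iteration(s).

f(x) = x³ + x² - 7
Initial interval: [-0.01, 2.99]

Iteration 1:
  c_1 = (-0.010000 + 2.990000)/2 = 1.490000
  f(c_1) = f(1.490000) = -1.471951
  f(a) × f(c) ≥ 0, new interval: [1.490000, 2.990000]
Iteration 2:
  c_2 = (1.490000 + 2.990000)/2 = 2.240000
  f(c_2) = f(2.240000) = 9.257024
  f(a) × f(c) < 0, new interval: [1.490000, 2.240000]
Iteration 3:
  c_3 = (1.490000 + 2.240000)/2 = 1.865000
  f(c_3) = f(1.865000) = 2.965115
  f(a) × f(c) < 0, new interval: [1.490000, 1.865000]
Iteration 4:
  c_4 = (1.490000 + 1.865000)/2 = 1.677500
  f(c_4) = f(1.677500) = 0.534502
  f(a) × f(c) < 0, new interval: [1.490000, 1.677500]
Iteration 5:
  c_5 = (1.490000 + 1.677500)/2 = 1.583750
  f(c_5) = f(1.583750) = -0.519273
  f(a) × f(c) ≥ 0, new interval: [1.583750, 1.677500]
Iteration 6:
  c_6 = (1.583750 + 1.677500)/2 = 1.630625
  f(c_6) = f(1.630625) = -0.005332
  f(a) × f(c) ≥ 0, new interval: [1.630625, 1.677500]
Iteration 7:
  c_7 = (1.630625 + 1.677500)/2 = 1.654063
  f(c_7) = f(1.654063) = 0.261310
  f(a) × f(c) < 0, new interval: [1.630625, 1.654063]

After 7 iteration(s), the approximation is c_7 = 1.654063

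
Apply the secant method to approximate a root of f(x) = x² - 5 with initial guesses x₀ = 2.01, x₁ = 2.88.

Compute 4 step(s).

f(x) = x² - 5
x₀ = 2.01, x₁ = 2.88

Secant formula: x_{n+1} = x_n - f(x_n)(x_n - x_{n-1})/(f(x_n) - f(x_{n-1}))

Iteration 1:
  f(2.010000) = -0.959900
  f(2.880000) = 3.294400
  x_2 = 2.880000 - 3.294400×(2.880000 - 2.010000)/(3.294400 - (-0.959900))
       = 2.206299
Iteration 2:
  f(2.880000) = 3.294400
  f(2.206299) = -0.132247
  x_3 = 2.206299 - (-0.132247)×(2.206299 - 2.880000)/(-0.132247 - 3.294400)
       = 2.232299
Iteration 3:
  f(2.206299) = -0.132247
  f(2.232299) = -0.016841
  x_4 = 2.232299 - (-0.016841)×(2.232299 - 2.206299)/(-0.016841 - (-0.132247))
       = 2.236093
Iteration 4:
  f(2.232299) = -0.016841
  f(2.236093) = 0.000113
  x_5 = 2.236093 - 0.000113×(2.236093 - 2.232299)/(0.000113 - (-0.016841))
       = 2.236068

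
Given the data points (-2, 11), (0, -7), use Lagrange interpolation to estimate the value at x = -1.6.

Lagrange interpolation formula:
P(x) = Σ yᵢ × Lᵢ(x)
where Lᵢ(x) = Π_{j≠i} (x - xⱼ)/(xᵢ - xⱼ)

L_0(-1.6) = (-1.6 - 0)/(-2 - 0) = 0.800000
L_1(-1.6) = (-1.6 - (-2))/(0 - (-2)) = 0.200000

P(-1.6) = 11×L_0(-1.6) + (-7)×L_1(-1.6)
P(-1.6) = 7.400000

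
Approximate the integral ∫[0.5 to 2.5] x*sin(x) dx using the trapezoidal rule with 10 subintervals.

f(x) = x*sin(x)
a = 0.5, b = 2.5, n = 10
h = (b - a)/n = 0.200000

Trapezoidal rule: (h/2)[f(x₀) + 2f(x₁) + 2f(x₂) + ... + f(xₙ)]

x_0 = 0.5000, f(x_0) = 0.239713, coefficient = 1
x_1 = 0.7000, f(x_1) = 0.450952, coefficient = 2
x_2 = 0.9000, f(x_2) = 0.704994, coefficient = 2
x_3 = 1.1000, f(x_3) = 0.980328, coefficient = 2
x_4 = 1.3000, f(x_4) = 1.252626, coefficient = 2
x_5 = 1.5000, f(x_5) = 1.496242, coefficient = 2
x_6 = 1.7000, f(x_6) = 1.685830, coefficient = 2
x_7 = 1.9000, f(x_7) = 1.797970, coefficient = 2
x_8 = 2.1000, f(x_8) = 1.812740, coefficient = 2
x_9 = 2.3000, f(x_9) = 1.715122, coefficient = 2
x_10 = 2.5000, f(x_10) = 1.496180, coefficient = 1

I ≈ (0.200000/2) × 25.529503 = 2.552950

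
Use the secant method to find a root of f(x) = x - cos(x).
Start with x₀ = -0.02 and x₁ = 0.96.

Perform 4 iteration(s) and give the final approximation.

f(x) = x - cos(x)
x₀ = -0.02, x₁ = 0.96

Secant formula: x_{n+1} = x_n - f(x_n)(x_n - x_{n-1})/(f(x_n) - f(x_{n-1}))

Iteration 1:
  f(-0.020000) = -1.019800
  f(0.960000) = 0.386480
  x_2 = 0.960000 - 0.386480×(0.960000 - (-0.020000))/(0.386480 - (-1.019800))
       = 0.690672
Iteration 2:
  f(0.960000) = 0.386480
  f(0.690672) = -0.080146
  x_3 = 0.690672 - (-0.080146)×(0.690672 - 0.960000)/(-0.080146 - 0.386480)
       = 0.736931
Iteration 3:
  f(0.690672) = -0.080146
  f(0.736931) = -0.003604
  x_4 = 0.736931 - (-0.003604)×(0.736931 - 0.690672)/(-0.003604 - (-0.080146))
       = 0.739109
Iteration 4:
  f(0.736931) = -0.003604
  f(0.739109) = 0.000040
  x_5 = 0.739109 - 0.000040×(0.739109 - 0.736931)/(0.000040 - (-0.003604))
       = 0.739085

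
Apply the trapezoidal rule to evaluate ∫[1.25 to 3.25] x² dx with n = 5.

f(x) = x²
a = 1.25, b = 3.25, n = 5
h = (b - a)/n = 0.400000

Trapezoidal rule: (h/2)[f(x₀) + 2f(x₁) + 2f(x₂) + ... + f(xₙ)]

x_0 = 1.2500, f(x_0) = 1.562500, coefficient = 1
x_1 = 1.6500, f(x_1) = 2.722500, coefficient = 2
x_2 = 2.0500, f(x_2) = 4.202500, coefficient = 2
x_3 = 2.4500, f(x_3) = 6.002500, coefficient = 2
x_4 = 2.8500, f(x_4) = 8.122500, coefficient = 2
x_5 = 3.2500, f(x_5) = 10.562500, coefficient = 1

I ≈ (0.400000/2) × 54.225000 = 10.845000
Exact value: 10.791667
Error: 0.053333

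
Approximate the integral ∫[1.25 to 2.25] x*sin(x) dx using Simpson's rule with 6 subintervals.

f(x) = x*sin(x)
a = 1.25, b = 2.25, n = 6
h = (b - a)/n = 0.166667

Simpson's rule: (h/3)[f(x₀) + 4f(x₁) + 2f(x₂) + ... + f(xₙ)]

x_0 = 1.2500, f(x_0) = 1.186231, coefficient = 1
x_1 = 1.4167, f(x_1) = 1.399873, coefficient = 4
x_2 = 1.5833, f(x_2) = 1.583209, coefficient = 2
x_3 = 1.7500, f(x_3) = 1.721975, coefficient = 4
x_4 = 1.9167, f(x_4) = 1.803163, coefficient = 2
x_5 = 2.0833, f(x_5) = 1.815632, coefficient = 4
x_6 = 2.2500, f(x_6) = 1.750665, coefficient = 1

I ≈ (0.166667/3) × 29.459559 = 1.636642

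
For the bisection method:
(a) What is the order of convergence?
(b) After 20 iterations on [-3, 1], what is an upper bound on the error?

(a) Bisection has linear (order 1) convergence; the error is halved each step.

(b) Error bound = (b-a)/2^n = (1 - (-3))/2^{20}
    = 4/2^{20}

(a) 1 (linear); (b) error ≤ 3.81e-06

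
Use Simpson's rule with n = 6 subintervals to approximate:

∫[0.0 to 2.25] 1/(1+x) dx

f(x) = 1/(1+x)
a = 0.0, b = 2.25, n = 6
h = (b - a)/n = 0.375000

Simpson's rule: (h/3)[f(x₀) + 4f(x₁) + 2f(x₂) + ... + f(xₙ)]

x_0 = 0.0000, f(x_0) = 1.000000, coefficient = 1
x_1 = 0.3750, f(x_1) = 0.727273, coefficient = 4
x_2 = 0.7500, f(x_2) = 0.571429, coefficient = 2
x_3 = 1.1250, f(x_3) = 0.470588, coefficient = 4
x_4 = 1.5000, f(x_4) = 0.400000, coefficient = 2
x_5 = 1.8750, f(x_5) = 0.347826, coefficient = 4
x_6 = 2.2500, f(x_6) = 0.307692, coefficient = 1

I ≈ (0.375000/3) × 9.433298 = 1.179162
Exact value: 1.178655
Error: 0.000507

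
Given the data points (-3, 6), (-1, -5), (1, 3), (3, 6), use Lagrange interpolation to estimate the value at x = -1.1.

Lagrange interpolation formula:
P(x) = Σ yᵢ × Lᵢ(x)
where Lᵢ(x) = Π_{j≠i} (x - xⱼ)/(xᵢ - xⱼ)

L_0(-1.1) = (-1.1 - (-1))/(-3 - (-1)) × (-1.1 - 1)/(-3 - 1) × (-1.1 - 3)/(-3 - 3) = 0.017938
L_1(-1.1) = (-1.1 - (-3))/(-1 - (-3)) × (-1.1 - 1)/(-1 - 1) × (-1.1 - 3)/(-1 - 3) = 1.022437
L_2(-1.1) = (-1.1 - (-3))/(1 - (-3)) × (-1.1 - (-1))/(1 - (-1)) × (-1.1 - 3)/(1 - 3) = -0.048688
L_3(-1.1) = (-1.1 - (-3))/(3 - (-3)) × (-1.1 - (-1))/(3 - (-1)) × (-1.1 - 1)/(3 - 1) = 0.008313

P(-1.1) = 6×L_0(-1.1) + (-5)×L_1(-1.1) + 3×L_2(-1.1) + 6×L_3(-1.1)
P(-1.1) = -5.100750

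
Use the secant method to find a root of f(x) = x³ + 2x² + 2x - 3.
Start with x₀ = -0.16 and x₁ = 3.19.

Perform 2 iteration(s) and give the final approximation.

f(x) = x³ + 2x² + 2x - 3
x₀ = -0.16, x₁ = 3.19

Secant formula: x_{n+1} = x_n - f(x_n)(x_n - x_{n-1})/(f(x_n) - f(x_{n-1}))

Iteration 1:
  f(-0.160000) = -3.272896
  f(3.190000) = 56.193959
  x_2 = 3.190000 - 56.193959×(3.190000 - (-0.160000))/(56.193959 - (-3.272896))
       = 0.024375
Iteration 2:
  f(3.190000) = 56.193959
  f(0.024375) = -2.950047
  x_3 = 0.024375 - (-2.950047)×(0.024375 - 3.190000)/(-2.950047 - 56.193959)
       = 0.182273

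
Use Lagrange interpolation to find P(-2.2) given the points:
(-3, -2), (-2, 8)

Lagrange interpolation formula:
P(x) = Σ yᵢ × Lᵢ(x)
where Lᵢ(x) = Π_{j≠i} (x - xⱼ)/(xᵢ - xⱼ)

L_0(-2.2) = (-2.2 - (-2))/(-3 - (-2)) = 0.200000
L_1(-2.2) = (-2.2 - (-3))/(-2 - (-3)) = 0.800000

P(-2.2) = (-2)×L_0(-2.2) + 8×L_1(-2.2)
P(-2.2) = 6.000000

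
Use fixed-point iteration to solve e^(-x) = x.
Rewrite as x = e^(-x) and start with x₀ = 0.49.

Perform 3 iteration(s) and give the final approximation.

Equation: e^(-x) = x
Fixed-point form: x = e^(-x)
x₀ = 0.49

x_1 = g(0.490000) = 0.612626
x_2 = g(0.612626) = 0.541926
x_3 = g(0.541926) = 0.581627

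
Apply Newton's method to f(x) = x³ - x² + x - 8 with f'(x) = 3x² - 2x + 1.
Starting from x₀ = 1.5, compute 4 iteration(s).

f(x) = x³ - x² + x - 8
f'(x) = 3x² - 2x + 1
x₀ = 1.5

Newton-Raphson formula: x_{n+1} = x_n - f(x_n)/f'(x_n)

Iteration 1:
  f(1.500000) = -5.375000
  f'(1.500000) = 4.750000
  x_1 = 1.500000 - (-5.375000)/4.750000 = 2.631579
Iteration 2:
  f(2.631579) = 5.930602
  f'(2.631579) = 16.512465
  x_2 = 2.631579 - 5.930602/16.512465 = 2.272420
Iteration 3:
  f(2.272420) = 0.843059
  f'(2.272420) = 11.946836
  x_3 = 2.272420 - 0.843059/11.946836 = 2.201852
Iteration 4:
  f(2.201852) = 0.028617
  f'(2.201852) = 11.140756
  x_4 = 2.201852 - 0.028617/11.140756 = 2.199284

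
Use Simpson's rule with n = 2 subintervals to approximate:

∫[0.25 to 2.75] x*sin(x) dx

f(x) = x*sin(x)
a = 0.25, b = 2.75, n = 2
h = (b - a)/n = 1.250000

Simpson's rule: (h/3)[f(x₀) + 4f(x₁) + 2f(x₂) + ... + f(xₙ)]

x_0 = 0.2500, f(x_0) = 0.061851, coefficient = 1
x_1 = 1.5000, f(x_1) = 1.496242, coefficient = 4
x_2 = 2.7500, f(x_2) = 1.049568, coefficient = 1

I ≈ (1.250000/3) × 7.096389 = 2.956829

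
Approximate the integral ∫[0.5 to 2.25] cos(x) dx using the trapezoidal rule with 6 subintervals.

f(x) = cos(x)
a = 0.5, b = 2.25, n = 6
h = (b - a)/n = 0.291667

Trapezoidal rule: (h/2)[f(x₀) + 2f(x₁) + 2f(x₂) + ... + f(xₙ)]

x_0 = 0.5000, f(x_0) = 0.877583, coefficient = 1
x_1 = 0.7917, f(x_1) = 0.702660, coefficient = 2
x_2 = 1.0833, f(x_2) = 0.468386, coefficient = 2
x_3 = 1.3750, f(x_3) = 0.194548, coefficient = 2
x_4 = 1.6667, f(x_4) = -0.095724, coefficient = 2
x_5 = 1.9583, f(x_5) = -0.377909, coefficient = 2
x_6 = 2.2500, f(x_6) = -0.628174, coefficient = 1

I ≈ (0.291667/2) × 2.033331 = 0.296528
Exact value: 0.298648
Error: 0.002120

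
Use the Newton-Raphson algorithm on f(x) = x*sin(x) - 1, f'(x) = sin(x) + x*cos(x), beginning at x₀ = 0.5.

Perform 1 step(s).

f(x) = x*sin(x) - 1
f'(x) = sin(x) + x*cos(x)
x₀ = 0.5

Newton-Raphson formula: x_{n+1} = x_n - f(x_n)/f'(x_n)

Iteration 1:
  f(0.500000) = -0.760287
  f'(0.500000) = 0.918217
  x_1 = 0.500000 - (-0.760287)/0.918217 = 1.328004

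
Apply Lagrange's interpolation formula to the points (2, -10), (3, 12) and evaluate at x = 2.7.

Lagrange interpolation formula:
P(x) = Σ yᵢ × Lᵢ(x)
where Lᵢ(x) = Π_{j≠i} (x - xⱼ)/(xᵢ - xⱼ)

L_0(2.7) = (2.7 - 3)/(2 - 3) = 0.300000
L_1(2.7) = (2.7 - 2)/(3 - 2) = 0.700000

P(2.7) = (-10)×L_0(2.7) + 12×L_1(2.7)
P(2.7) = 5.400000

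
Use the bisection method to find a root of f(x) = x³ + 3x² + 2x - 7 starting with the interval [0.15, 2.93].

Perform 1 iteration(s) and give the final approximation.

f(x) = x³ + 3x² + 2x - 7
Initial interval: [0.15, 2.93]

Iteration 1:
  c_1 = (0.150000 + 2.930000)/2 = 1.540000
  f(c_1) = f(1.540000) = 6.847064
  f(a) × f(c) < 0, new interval: [0.150000, 1.540000]

After 1 iteration(s), the approximation is c_1 = 1.540000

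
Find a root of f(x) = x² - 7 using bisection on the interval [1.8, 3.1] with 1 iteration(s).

f(x) = x² - 7
Initial interval: [1.8, 3.1]

Iteration 1:
  c_1 = (1.800000 + 3.100000)/2 = 2.450000
  f(c_1) = f(2.450000) = -0.997500
  f(a) × f(c) ≥ 0, new interval: [2.450000, 3.100000]

After 1 iteration(s), the approximation is c_1 = 2.450000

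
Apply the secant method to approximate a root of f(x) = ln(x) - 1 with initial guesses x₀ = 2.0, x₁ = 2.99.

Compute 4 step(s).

f(x) = ln(x) - 1
x₀ = 2.0, x₁ = 2.99

Secant formula: x_{n+1} = x_n - f(x_n)(x_n - x_{n-1})/(f(x_n) - f(x_{n-1}))

Iteration 1:
  f(2.000000) = -0.306853
  f(2.990000) = 0.095273
  x_2 = 2.990000 - 0.095273×(2.990000 - 2.000000)/(0.095273 - (-0.306853))
       = 2.755445
Iteration 2:
  f(2.990000) = 0.095273
  f(2.755445) = 0.013579
  x_3 = 2.755445 - 0.013579×(2.755445 - 2.990000)/(0.013579 - 0.095273)
       = 2.716458
Iteration 3:
  f(2.755445) = 0.013579
  f(2.716458) = -0.000671
  x_4 = 2.716458 - (-0.000671)×(2.716458 - 2.755445)/(-0.000671 - 0.013579)
       = 2.718294
Iteration 4:
  f(2.716458) = -0.000671
  f(2.718294) = 0.000005
  x_5 = 2.718294 - 0.000005×(2.718294 - 2.716458)/(0.000005 - (-0.000671))
       = 2.718282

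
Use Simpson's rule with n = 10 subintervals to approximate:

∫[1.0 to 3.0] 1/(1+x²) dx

f(x) = 1/(1+x²)
a = 1.0, b = 3.0, n = 10
h = (b - a)/n = 0.200000

Simpson's rule: (h/3)[f(x₀) + 4f(x₁) + 2f(x₂) + ... + f(xₙ)]

x_0 = 1.0000, f(x_0) = 0.500000, coefficient = 1
x_1 = 1.2000, f(x_1) = 0.409836, coefficient = 4
x_2 = 1.4000, f(x_2) = 0.337838, coefficient = 2
x_3 = 1.6000, f(x_3) = 0.280899, coefficient = 4
x_4 = 1.8000, f(x_4) = 0.235849, coefficient = 2
x_5 = 2.0000, f(x_5) = 0.200000, coefficient = 4
x_6 = 2.2000, f(x_6) = 0.171233, coefficient = 2
x_7 = 2.4000, f(x_7) = 0.147929, coefficient = 4
x_8 = 2.6000, f(x_8) = 0.128866, coefficient = 2
x_9 = 2.8000, f(x_9) = 0.113122, coefficient = 4
x_10 = 3.0000, f(x_10) = 0.100000, coefficient = 1

I ≈ (0.200000/3) × 6.954716 = 0.463648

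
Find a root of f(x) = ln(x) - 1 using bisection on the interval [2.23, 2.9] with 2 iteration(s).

f(x) = ln(x) - 1
Initial interval: [2.23, 2.9]

Iteration 1:
  c_1 = (2.230000 + 2.900000)/2 = 2.565000
  f(c_1) = f(2.565000) = -0.058042
  f(a) × f(c) ≥ 0, new interval: [2.565000, 2.900000]
Iteration 2:
  c_2 = (2.565000 + 2.900000)/2 = 2.732500
  f(c_2) = f(2.732500) = 0.005217
  f(a) × f(c) < 0, new interval: [2.565000, 2.732500]

After 2 iteration(s), the approximation is c_2 = 2.732500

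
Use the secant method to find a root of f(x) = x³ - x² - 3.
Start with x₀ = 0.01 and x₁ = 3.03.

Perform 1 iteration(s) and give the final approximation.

f(x) = x³ - x² - 3
x₀ = 0.01, x₁ = 3.03

Secant formula: x_{n+1} = x_n - f(x_n)(x_n - x_{n-1})/(f(x_n) - f(x_{n-1}))

Iteration 1:
  f(0.010000) = -3.000099
  f(3.030000) = 15.637227
  x_2 = 3.030000 - 15.637227×(3.030000 - 0.010000)/(15.637227 - (-3.000099))
       = 0.496137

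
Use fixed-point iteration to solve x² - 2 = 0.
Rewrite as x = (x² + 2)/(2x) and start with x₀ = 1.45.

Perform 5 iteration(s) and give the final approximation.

Equation: x² - 2 = 0
Fixed-point form: x = (x² + 2)/(2x)
x₀ = 1.45

x_1 = g(1.450000) = 1.414655
x_2 = g(1.414655) = 1.414214
x_3 = g(1.414214) = 1.414214
x_4 = g(1.414214) = 1.414214
x_5 = g(1.414214) = 1.414214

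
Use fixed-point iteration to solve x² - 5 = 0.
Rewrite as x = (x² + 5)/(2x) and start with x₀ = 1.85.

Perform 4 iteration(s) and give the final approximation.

Equation: x² - 5 = 0
Fixed-point form: x = (x² + 5)/(2x)
x₀ = 1.85

x_1 = g(1.850000) = 2.276351
x_2 = g(2.276351) = 2.236424
x_3 = g(2.236424) = 2.236068
x_4 = g(2.236068) = 2.236068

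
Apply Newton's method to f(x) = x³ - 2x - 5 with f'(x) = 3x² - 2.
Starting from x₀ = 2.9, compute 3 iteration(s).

f(x) = x³ - 2x - 5
f'(x) = 3x² - 2
x₀ = 2.9

Newton-Raphson formula: x_{n+1} = x_n - f(x_n)/f'(x_n)

Iteration 1:
  f(2.900000) = 13.589000
  f'(2.900000) = 23.230000
  x_1 = 2.900000 - 13.589000/23.230000 = 2.315024
Iteration 2:
  f(2.315024) = 2.776939
  f'(2.315024) = 14.078004
  x_2 = 2.315024 - 2.776939/14.078004 = 2.117770
Iteration 3:
  f(2.117770) = 0.262551
  f'(2.117770) = 11.454848
  x_3 = 2.117770 - 0.262551/11.454848 = 2.094849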